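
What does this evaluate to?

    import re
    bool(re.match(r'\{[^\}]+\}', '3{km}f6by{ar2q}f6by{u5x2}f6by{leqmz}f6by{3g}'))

`re.match` only tries the pattern at the start of the string.
Here position 0 doesn't satisfy it, so the call returns None, and `bool(None)` is False.

False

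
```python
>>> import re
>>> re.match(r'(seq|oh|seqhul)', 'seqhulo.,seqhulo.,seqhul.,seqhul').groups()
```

`|` is ordered: at each position the engine commits to the first alternative that works.
`re.match` won't scan ahead — the pattern has to work from the very first character.
The match spans [0:3] → 'seq'.
Captured: group 1 = 'seq'.

('seq',)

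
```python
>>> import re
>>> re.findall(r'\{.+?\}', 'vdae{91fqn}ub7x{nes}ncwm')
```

['{91fqn}', '{nes}']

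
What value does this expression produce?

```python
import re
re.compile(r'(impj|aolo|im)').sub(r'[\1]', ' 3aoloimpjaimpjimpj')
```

' 3[aolo][impj]a[impj][impj]'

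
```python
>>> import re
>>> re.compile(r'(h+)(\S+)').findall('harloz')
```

The pattern matches one or more of a literal 'h' (captured); then one or more of a non-whitespace character (captured).
Matches: at [0:6] match 'harloz', groups = ('h', 'arloz').
With 2 capturing groups, `findall` returns a 2-tuple per match.

[('h', 'arloz')]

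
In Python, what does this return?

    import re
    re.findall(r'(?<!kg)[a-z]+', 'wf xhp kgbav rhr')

Because the assertion is negative and zero-width, positions next to the forbidden text are skipped.
Scanning left to right: at [0:2] → 'wf'; at [3:6] → 'xhp'; at [7:12] → 'kgbav'; at [13:16] → 'rhr'.
No capturing groups, so `findall` returns the 4 full match strings.

['wf', 'xhp', 'kgbav', 'rhr']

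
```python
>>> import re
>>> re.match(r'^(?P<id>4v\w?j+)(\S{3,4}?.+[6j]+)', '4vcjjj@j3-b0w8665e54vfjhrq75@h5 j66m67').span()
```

With `match`, the pattern is implicitly anchored at the beginning.
The match spans [0:37] → '4vcjjj@j3-b0w8665e54vfjhrq75@h5 j66m6'.

(0, 37)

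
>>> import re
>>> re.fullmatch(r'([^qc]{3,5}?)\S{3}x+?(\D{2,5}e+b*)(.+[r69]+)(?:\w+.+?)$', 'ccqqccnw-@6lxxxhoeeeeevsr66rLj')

None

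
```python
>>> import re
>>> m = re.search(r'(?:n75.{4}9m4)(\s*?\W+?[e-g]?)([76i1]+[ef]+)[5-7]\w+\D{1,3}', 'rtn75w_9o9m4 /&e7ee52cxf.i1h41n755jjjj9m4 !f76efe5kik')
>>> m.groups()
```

Pattern: the literal 'n75', then exactly 4 of any character, then the literal '9m4' (non-capturing group); then zero or more of whitespace (lazy), then one or more of a non-word character (lazy), then optionally a character in [e-g] (captured); then one or more of one of [76i1], then one or more of one of [ef] (captured); then a character in [5-7], then one or more of a word character, then 1 to 3 of a non-digit.
`re.search` scans for the first position where the pattern succeeds.
The match spans [2:26] → 'n75w_9o9m4 /&e7ee52cxf.i'.
Captured: group 1 = ' /&e', group 2 = '7ee'.

(' /&e', '7ee')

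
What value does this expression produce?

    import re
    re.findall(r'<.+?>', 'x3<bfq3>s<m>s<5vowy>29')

['<bfq3>', '<m>', '<5vowy>']

Because the quantifier is non-greedy, it stops expanding at the earliest point where the rest of the pattern can succeed.
Walking the string: at [2:8] → '<bfq3>'; at [9:12] → '<m>'; at [13:20] → '<5vowy>'.
No capturing groups, so `findall` returns the 3 full match strings.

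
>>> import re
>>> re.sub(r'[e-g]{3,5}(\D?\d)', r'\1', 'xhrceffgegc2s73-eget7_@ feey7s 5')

The pattern matches 3 to 5 of a character in [e-g]; then optionally a non-digit, then a digit (captured).
Matches: at [5:12] → 'ffgegc2'; at [16:21] → 'eget7'; at [24:29] → 'feey7'.
The replacement refers to a captured group, so each match is rewritten using its own captured text.

'xhrcec2s73-t7_@ y7s 5'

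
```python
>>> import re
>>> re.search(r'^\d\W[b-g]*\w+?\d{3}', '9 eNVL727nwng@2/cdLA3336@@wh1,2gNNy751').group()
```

'9 eNVL727'

Pattern: anchored at the start of the string; then a digit, then a non-word character; then zero or more of a character in [b-g], then one or more of a word character (lazy), then exactly 3 of a digit.
`re.search` tries every starting position until one works.
The match spans [0:9] → '9 eNVL727'.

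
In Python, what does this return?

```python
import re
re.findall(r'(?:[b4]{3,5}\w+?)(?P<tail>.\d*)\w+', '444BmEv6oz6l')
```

['m']

Because the quantifier is non-greedy, it stops expanding at the earliest point where the rest of the pattern can succeed.
One capturing group, so `findall` returns just the captured substring from the one match — 1 in all.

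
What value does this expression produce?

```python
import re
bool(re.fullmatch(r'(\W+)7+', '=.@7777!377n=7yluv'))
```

False

The pattern matches one or more of a non-word character (captured); then one or more of a literal '7'.
`re.fullmatch` is like wrapping the pattern in `^…$` (in single-line mode).
Here the pattern can't cover the whole string, so the call returns None, and `bool(None)` is False.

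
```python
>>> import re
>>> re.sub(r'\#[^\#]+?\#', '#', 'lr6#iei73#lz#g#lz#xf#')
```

'lr6#lz#lz#'

Matches: at [3:10] → '#iei73#'; at [12:15] → '#g#'; at [17:21] → '#xf#'.
Every occurrence is swapped for '#'.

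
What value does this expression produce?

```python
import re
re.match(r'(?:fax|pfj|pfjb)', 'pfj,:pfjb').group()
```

'pfj'

`re.match` won't scan ahead — the pattern has to work from the very first character.
The match spans [0:3] → 'pfj'.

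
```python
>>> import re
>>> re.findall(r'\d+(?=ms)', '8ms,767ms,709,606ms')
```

The `(?=…)`/`(?<=…)` assertion just peeks at neighbouring text; it doesn't advance the match position.
Matches: at [0:1] → '8'; at [4:7] → '767'; at [14:17] → '606'.
No capturing groups, so `findall` returns the 3 full match strings.

['8', '767', '606']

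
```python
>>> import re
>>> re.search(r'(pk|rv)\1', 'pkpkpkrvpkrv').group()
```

'pkpk'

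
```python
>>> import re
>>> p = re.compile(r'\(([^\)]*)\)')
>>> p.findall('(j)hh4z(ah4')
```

['j']

With a single group, `findall` returns only what that group captured — 1 item.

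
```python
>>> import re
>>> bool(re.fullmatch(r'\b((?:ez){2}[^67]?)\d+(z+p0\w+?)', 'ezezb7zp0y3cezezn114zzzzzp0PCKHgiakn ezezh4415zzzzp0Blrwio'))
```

False

This matches a word boundary (`\b`, zero-width); then the literal 'ez' repeated 2 times, then optionally any character except [67] (captured); then one or more of a digit; then one or more of a literal 'z', then the literal 'p0', then one or more of a word character (lazy) (captured).
`re.fullmatch` requires the pattern to consume the entire string.
Here there's no way to consume every character, so the call returns None, and `bool(None)` is False.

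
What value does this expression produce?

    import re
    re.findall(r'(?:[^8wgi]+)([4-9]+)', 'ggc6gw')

Pattern: one or more of any character except [8wgi] (non-capturing group); then one or more of a character in [4-9] (captured).
Matches: at [2:4] match 'c6', group 1 = '6'.
With a single group, `findall` returns only what that group captured — 1 item.

['6']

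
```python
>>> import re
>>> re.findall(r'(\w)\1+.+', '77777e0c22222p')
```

['7']

`\1` has to match the exact text group 1 already captured.
Matches: at [0:14] match '77777e0c22222p', group 1 = '7'.
With a single group, `findall` returns only what that group captured — 1 item.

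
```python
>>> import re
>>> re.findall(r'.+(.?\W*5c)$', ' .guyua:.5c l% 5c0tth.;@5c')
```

['5c']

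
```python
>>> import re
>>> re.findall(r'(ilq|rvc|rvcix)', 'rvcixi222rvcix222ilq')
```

The regex engine tests alternatives in the order written; an earlier branch that matches wins even if a later one would match more.
With a single group, `findall` returns only what that group captured — 3 items.

['rvc', 'rvc', 'ilq']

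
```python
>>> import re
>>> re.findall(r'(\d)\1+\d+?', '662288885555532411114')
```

The backreference `\1` re-matches whatever the first group consumed, character for character.
One capturing group, so `findall` returns just the captured substring from each match — 4 in all.

['6', '8', '5', '1']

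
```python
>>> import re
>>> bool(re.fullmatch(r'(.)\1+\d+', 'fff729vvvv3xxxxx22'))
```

After group 1 captures some text, `\1` only succeeds where that same text appears again.
For `fullmatch`, every character of the input must be accounted for by the pattern.
Here there's no way to consume every character, so the call returns None, and `bool(None)` is False.

False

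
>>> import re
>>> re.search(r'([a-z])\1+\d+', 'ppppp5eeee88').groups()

`\1` is not a pattern — it's the concrete string captured by group 1, re-applied verbatim.
`search` walks the string left to right and returns the first match it finds.
The match spans [0:6] → 'ppppp5'.
Captured: group 1 = 'p'.

('p',)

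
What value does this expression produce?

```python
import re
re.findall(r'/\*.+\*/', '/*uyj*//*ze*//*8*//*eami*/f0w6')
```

No capturing groups, so `findall` returns the 1 full match string.

['/*uyj*//*ze*//*8*//*eami*/']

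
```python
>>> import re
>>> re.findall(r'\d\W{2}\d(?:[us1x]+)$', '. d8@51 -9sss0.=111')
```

['0.=111']

Pattern: a digit, then exactly 2 of a non-word character, then a digit; then one or more of one of [us1x] (non-capturing group); then anchored at the end.
Scanning left to right: at [13:19] → '0.=111'.
Since nothing is captured, `findall` lists the 1 matched substring directly.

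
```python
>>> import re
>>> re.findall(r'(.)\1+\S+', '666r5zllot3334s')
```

['6']

`\1` is not a pattern — it's the concrete string captured by group 1, re-applied verbatim.
Because there's exactly one group, `findall` drops the full match and keeps group 1 from the one hit.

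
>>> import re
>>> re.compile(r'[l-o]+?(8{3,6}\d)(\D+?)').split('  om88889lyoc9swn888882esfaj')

['  ', '88889', 'l', 'yoc9sw', '888882', 'e', 'sfaj']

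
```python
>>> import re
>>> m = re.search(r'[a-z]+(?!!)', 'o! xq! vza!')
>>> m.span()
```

A negative assertion filters positions out without eating any characters.
`search` walks the string left to right and returns the first match it finds.
The match spans [3:4] → 'x'.

(3, 4)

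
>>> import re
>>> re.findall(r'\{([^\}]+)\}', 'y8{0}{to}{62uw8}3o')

Scanning left to right: at [2:5] match '{0}', group 1 = '0'; at [5:9] match '{to}', group 1 = 'to'; at [9:16] match '{62uw8}', group 1 = '62uw8'.
With a single group, `findall` returns only what that group captured — 3 items.

['0', 'to', '62uw8']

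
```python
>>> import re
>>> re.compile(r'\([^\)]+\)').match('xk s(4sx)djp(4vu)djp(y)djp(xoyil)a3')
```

None

`re.match` won't scan ahead — the pattern has to work from the very first character.
Here position 0 doesn't satisfy it, so the call returns None.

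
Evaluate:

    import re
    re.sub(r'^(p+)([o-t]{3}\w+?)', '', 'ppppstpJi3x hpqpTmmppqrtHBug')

The pattern matches anchored at the start of the string; then one or more of a literal 'p' (captured); then exactly 3 of a character in [o-t], then one or more of a word character (lazy) (captured).
Because the quantifier is non-greedy, it stops expanding at the earliest point where the rest of the pattern can succeed.
Matches: at [0:8] → 'ppppstpJ'.
`sub` substitutes '' at each match site.

'i3x hpqpTmmppqrtHBug'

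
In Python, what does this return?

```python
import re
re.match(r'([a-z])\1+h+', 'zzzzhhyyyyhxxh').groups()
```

The match spans [0:6] → 'zzzzhh'.
Captured: group 1 = 'z'.

('z',)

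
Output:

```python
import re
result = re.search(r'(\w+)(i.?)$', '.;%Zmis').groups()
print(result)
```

('Zm', 'is')

The match spans [3:7] → 'Zmis'.
Captured: group 1 = 'Zm', group 2 = 'is'.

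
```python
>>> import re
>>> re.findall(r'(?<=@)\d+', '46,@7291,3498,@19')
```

['7291', '19']

Because the assertion is zero-width, the text it checks is not consumed and won't appear in the result.
Matches: at [4:8] → '7291'; at [15:17] → '19'.
Since nothing is captured, `findall` lists the 2 matched substrings directly.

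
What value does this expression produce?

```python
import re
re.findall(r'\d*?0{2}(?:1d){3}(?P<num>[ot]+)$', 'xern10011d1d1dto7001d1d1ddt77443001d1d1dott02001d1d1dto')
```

The pattern matches zero or more of a digit (lazy); then exactly 2 of a literal '0', then the literal '1d' repeated 3 times; then one or more of one of [ot] (captured as 'num'); then anchored at the end.
Because there's exactly one group, `findall` drops the full match and keeps group 1 from the one hit.

['to']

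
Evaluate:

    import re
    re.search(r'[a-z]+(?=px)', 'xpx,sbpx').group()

The positive lookaround only admits positions where the adjacent text matches; those characters stay outside the span.
`re.search` tries every starting position until one works.
The match spans [0:1] → 'x'.

'x'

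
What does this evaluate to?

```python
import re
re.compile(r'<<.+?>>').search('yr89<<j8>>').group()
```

'<<j8>>'

`search` walks the string left to right and returns the first match it finds.
The match spans [4:10] → '<<j8>>'.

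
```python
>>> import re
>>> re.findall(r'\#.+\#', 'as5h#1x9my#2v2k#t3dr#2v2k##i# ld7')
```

['#1x9my#2v2k#t3dr#2v2k##i#']

Scanning left to right: at [4:29] → '#1x9my#2v2k#t3dr#2v2k##i#'.
No capturing groups, so `findall` returns the 1 full match string.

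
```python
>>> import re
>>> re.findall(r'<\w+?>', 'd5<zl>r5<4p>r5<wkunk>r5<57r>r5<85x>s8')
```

['<zl>', '<4p>', '<wkunk>', '<57r>', '<85x>']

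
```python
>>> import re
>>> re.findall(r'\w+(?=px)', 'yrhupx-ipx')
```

['yrhu', 'i']

The `(?=…)`/`(?<=…)` assertion just peeks at neighbouring text; it doesn't advance the match position.
`findall` yields the raw match text (2 of them) because the pattern has no groups.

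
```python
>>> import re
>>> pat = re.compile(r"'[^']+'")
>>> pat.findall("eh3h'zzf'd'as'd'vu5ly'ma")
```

Since nothing is captured, `findall` lists the 3 matched substrings directly.

["'zzf'", "'as'", "'vu5ly'"]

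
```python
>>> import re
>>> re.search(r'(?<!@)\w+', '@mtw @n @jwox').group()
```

'tw'

The negative lookaround is zero-width — it rules out positions where the adjacent text would match, without consuming anything.
Unlike `match`, `search` isn't anchored — it looks for the pattern anywhere in the string.
The match spans [2:4] → 'tw'.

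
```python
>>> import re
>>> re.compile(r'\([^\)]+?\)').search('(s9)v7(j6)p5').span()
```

(0, 4)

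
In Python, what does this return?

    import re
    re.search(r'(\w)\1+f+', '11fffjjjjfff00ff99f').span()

(0, 5)

The backreference `\1` re-matches whatever the first group consumed, character for character.
`search` walks the string left to right and returns the first match it finds.
The match spans [0:5] → '11fff'.
Captured: group 1 = '1'.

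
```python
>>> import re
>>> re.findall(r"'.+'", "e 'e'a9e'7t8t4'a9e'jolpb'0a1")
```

["'e'a9e'7t8t4'a9e'jolpb'"]

With no groups in the pattern, `findall` gives back each whole match — 1 here.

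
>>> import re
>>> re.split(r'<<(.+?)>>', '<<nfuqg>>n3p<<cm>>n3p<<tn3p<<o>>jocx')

The `?` after the quantifier makes it lazy — it takes as little as possible before letting the rest of the pattern try.
Matches to split on: at [0:9] → '<<nfuqg>>'; at [12:18] → '<<cm>>'; at [21:32] → '<<tn3p<<o>>'.
The group in the pattern means `split` returns the separators' captures alongside the pieces.

['', 'nfuqg', 'n3p', 'cm', 'n3p', 'tn3p<<o', 'jocx']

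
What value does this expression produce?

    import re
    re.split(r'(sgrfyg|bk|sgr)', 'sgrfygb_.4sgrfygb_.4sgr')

['', 'sgrfyg', 'b_.4', 'sgrfyg', 'b_.4', 'sgr', '']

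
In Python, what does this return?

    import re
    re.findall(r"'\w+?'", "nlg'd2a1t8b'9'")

["'d2a1t8b'"]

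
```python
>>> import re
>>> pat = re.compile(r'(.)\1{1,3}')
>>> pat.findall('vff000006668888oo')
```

The backreference `\1` re-matches whatever the first group consumed, character for character.
Matches: at [1:3] match 'ff', group 1 = 'f'; at [3:7] match '0000', group 1 = '0'; at [8:11] match '666', group 1 = '6'; at [11:15] match '8888', group 1 = '8'; at [15:17] match 'oo', group 1 = 'o'.
With a single group, `findall` returns only what that group captured — 5 items.

['f', '0', '6', '8', 'o']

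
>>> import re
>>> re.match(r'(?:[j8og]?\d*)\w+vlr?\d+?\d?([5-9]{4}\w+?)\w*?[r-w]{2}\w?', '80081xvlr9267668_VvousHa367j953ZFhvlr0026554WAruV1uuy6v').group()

The pattern matches optionally one of [j8og], then zero or more of a digit (non-capturing group); then one or more of a word character, then the literal 'vl', then optionally a literal 'r'; then one or more of a digit (lazy), then optionally a digit; then exactly 4 of a character in [5-9], then one or more of a word character (lazy) (captured); then zero or more of a word character (lazy), then exactly 2 of a character in [r-w], then optionally a word character.
Lazy quantifiers expand one character at a time until the remainder of the pattern can match.
`re.match` only tries the pattern at the start of the string.
The match spans [0:23] → '80081xvlr9267668_VvousH'.
Captured: group 1 = '67668'.

'80081xvlr9267668_VvousH'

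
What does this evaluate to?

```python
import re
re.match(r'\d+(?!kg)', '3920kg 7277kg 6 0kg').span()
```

(0, 3)

With `match`, the pattern is implicitly anchored at the beginning.
The match spans [0:3] → '392'.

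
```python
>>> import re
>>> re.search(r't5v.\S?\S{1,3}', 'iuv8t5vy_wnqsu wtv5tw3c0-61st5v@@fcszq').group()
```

't5vy_wnq'

Pattern: the literal 't5v', then any character; then optionally a non-whitespace character, then 1 to 3 of a non-whitespace character.
`search` walks the string left to right and returns the first match it finds.
The match spans [4:12] → 't5vy_wnq'.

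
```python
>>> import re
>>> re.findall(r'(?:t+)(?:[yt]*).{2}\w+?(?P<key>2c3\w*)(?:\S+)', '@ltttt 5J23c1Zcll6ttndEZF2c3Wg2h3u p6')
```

Pattern: one or more of a literal 't' (non-capturing group); then zero or more of one of [yt] (non-capturing group); then exactly 2 of any character, then one or more of a word character (lazy); then the literal '2c3', then zero or more of a word character (captured as 'key'); then one or more of a non-whitespace character (non-capturing group).
One capturing group, so `findall` returns just the captured substring from the one match — 1 in all.

['2c3Wg2h3']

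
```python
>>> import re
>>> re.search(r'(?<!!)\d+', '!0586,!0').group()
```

The negative lookaround is zero-width — it rules out positions where the adjacent text would match, without consuming anything.
The match spans [2:5] → '586'.

'586'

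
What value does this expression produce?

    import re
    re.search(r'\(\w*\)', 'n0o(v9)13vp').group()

`re.search` scans for the first position where the pattern succeeds.
The match spans [3:7] → '(v9)'.

'(v9)'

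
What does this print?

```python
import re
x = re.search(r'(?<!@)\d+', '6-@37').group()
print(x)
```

Because the assertion is negative and zero-width, positions next to the forbidden text are skipped.
The match spans [0:1] → '6'.

6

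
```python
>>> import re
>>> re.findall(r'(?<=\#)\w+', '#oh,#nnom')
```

['oh', 'nnom']

The positive lookaround only admits positions where the adjacent text matches; those characters stay outside the span.
Matches: at [1:3] → 'oh'; at [5:9] → 'nnom'.
Since nothing is captured, `findall` lists the 2 matched substrings directly.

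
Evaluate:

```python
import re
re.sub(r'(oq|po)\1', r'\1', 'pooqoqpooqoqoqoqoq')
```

'pooqpooqoqoq'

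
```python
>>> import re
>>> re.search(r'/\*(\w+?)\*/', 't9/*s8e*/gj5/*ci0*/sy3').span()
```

Unlike `match`, `search` isn't anchored — it looks for the pattern anywhere in the string.
The match spans [2:9] → '/*s8e*/'.
Captured: group 1 = 's8e'.

(2, 9)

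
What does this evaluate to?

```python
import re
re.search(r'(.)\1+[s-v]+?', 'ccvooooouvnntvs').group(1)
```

`\1` is not a pattern — it's the concrete string captured by group 1, re-applied verbatim.
`re.search` scans for the first position where the pattern succeeds.
The match spans [0:3] → 'ccv'.
Captured: group 1 = 'c'.

'c'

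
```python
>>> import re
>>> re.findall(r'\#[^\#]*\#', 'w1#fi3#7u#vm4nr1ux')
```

['#fi3#']

Since nothing is captured, `findall` lists the 1 matched substring directly.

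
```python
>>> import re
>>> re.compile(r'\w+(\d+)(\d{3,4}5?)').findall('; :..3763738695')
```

`findall` packs the 2 group values into a tuple for every match.

[('8', '695')]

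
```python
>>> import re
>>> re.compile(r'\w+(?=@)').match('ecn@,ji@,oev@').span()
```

Lookahead/lookbehind check context without consuming it, so the matched span excludes the asserted characters.
`re.match` only tries the pattern at the start of the string.
The match spans [0:3] → 'ecn'.

(0, 3)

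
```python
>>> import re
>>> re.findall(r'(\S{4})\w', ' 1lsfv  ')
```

['1lsf']

The pattern matches exactly 4 of a non-whitespace character (captured); then a word character.
Scanning left to right: at [1:6] match '1lsfv', group 1 = '1lsf'.
With a single group, `findall` returns only what that group captured — 1 item.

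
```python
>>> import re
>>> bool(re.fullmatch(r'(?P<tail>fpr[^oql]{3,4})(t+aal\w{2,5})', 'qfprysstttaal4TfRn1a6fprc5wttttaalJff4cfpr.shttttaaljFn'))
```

False

For `fullmatch`, every character of the input must be accounted for by the pattern.
Here there's no way to consume every character, so the call returns None, and `bool(None)` is False.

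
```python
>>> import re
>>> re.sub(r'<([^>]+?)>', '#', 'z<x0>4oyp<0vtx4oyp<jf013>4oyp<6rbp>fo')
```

Matches: at [1:5] → '<x0>'; at [9:25] → '<0vtx4oyp<jf013>'; at [29:35] → '<6rbp>'.
`sub` substitutes '#' at each match site.

'z#4oyp#4oyp#fo'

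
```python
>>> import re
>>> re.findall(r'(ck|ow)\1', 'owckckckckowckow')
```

['ck', 'ck']

`\1` has to match the exact text group 1 already captured.
Matches: at [2:6] match 'ckck', group 1 = 'ck'; at [6:10] match 'ckck', group 1 = 'ck'.
Because there's exactly one group, `findall` drops the full match and keeps group 1 from each hit.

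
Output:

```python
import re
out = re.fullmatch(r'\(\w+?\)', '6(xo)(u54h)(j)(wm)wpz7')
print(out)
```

None

`fullmatch` succeeds only if the pattern covers the string from start to end.
Here there's no way to consume every character, so the call returns None.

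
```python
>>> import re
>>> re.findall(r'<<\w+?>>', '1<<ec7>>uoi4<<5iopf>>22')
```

Since nothing is captured, `findall` lists the 2 matched substrings directly.

['<<ec7>>', '<<5iopf>>']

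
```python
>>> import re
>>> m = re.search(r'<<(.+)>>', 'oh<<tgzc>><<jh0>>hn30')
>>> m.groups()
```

The match spans [2:17] → '<<tgzc>><<jh0>>'.
Captured: group 1 = 'tgzc>><<jh0'.

('tgzc>><<jh0',)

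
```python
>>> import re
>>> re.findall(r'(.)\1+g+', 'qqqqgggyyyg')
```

`\1` is not a pattern — it's the concrete string captured by group 1, re-applied verbatim.
One capturing group, so `findall` returns just the captured substring from each match — 2 in all.

['q', 'y']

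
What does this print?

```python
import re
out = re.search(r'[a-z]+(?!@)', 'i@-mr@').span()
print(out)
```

(3, 4)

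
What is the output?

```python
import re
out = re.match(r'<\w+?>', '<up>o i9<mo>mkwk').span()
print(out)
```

(0, 4)

`re.match` won't scan ahead — the pattern has to work from the very first character.
The match spans [0:4] → '<up>'.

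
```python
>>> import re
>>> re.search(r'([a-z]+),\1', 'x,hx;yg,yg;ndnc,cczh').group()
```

'yg,yg'

`\1` is not a pattern — it's the concrete string captured by group 1, re-applied verbatim.
The match spans [5:10] → 'yg,yg'.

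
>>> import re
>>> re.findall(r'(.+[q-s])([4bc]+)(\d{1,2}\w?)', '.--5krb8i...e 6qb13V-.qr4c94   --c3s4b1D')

[('.--5krb8i...e 6qb13V-.qr4c94   --c3s', '4b', '1D')]

Pattern: one or more of any character, then a character in [q-s] (captured); then one or more of one of [4bc] (captured); then 1 to 2 of a digit, then optionally a word character (captured).
Scanning left to right: at [0:40] match '.--5krb8i...e 6qb13V-.qr4c94   --c3s4b1D', groups = ('.--5krb8i...e 6qb13V-.qr4c94   --c3s', '4b', '1D').
Multiple groups make `findall` return tuples — one 3-tuple for the one match.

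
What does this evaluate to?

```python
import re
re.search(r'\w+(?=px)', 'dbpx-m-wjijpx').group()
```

'db'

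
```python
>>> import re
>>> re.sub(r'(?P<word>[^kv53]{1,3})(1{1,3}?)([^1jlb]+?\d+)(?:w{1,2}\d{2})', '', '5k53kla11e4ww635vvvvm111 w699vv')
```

'5k53k5vvvvm111 w699vv'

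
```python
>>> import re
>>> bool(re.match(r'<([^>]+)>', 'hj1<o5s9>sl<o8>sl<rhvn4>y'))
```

False

`re.match` won't scan ahead — the pattern has to work from the very first character.
Here the pattern fails at index 0, so the call returns None, and `bool(None)` is False.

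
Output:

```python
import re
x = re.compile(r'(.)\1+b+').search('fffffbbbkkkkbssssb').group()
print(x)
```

fffffbbb

The backreference `\1` re-matches whatever the first group consumed, character for character.
`search` walks the string left to right and returns the first match it finds.
The match spans [0:8] → 'fffffbbb'.
Captured: group 1 = 'f'.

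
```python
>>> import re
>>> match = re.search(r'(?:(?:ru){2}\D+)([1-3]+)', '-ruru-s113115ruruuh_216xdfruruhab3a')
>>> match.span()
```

The pattern matches the literal 'ru' repeated 2 times, then one or more of a non-digit (non-capturing group); then one or more of a character in [1-3] (captured).
`search` walks the string left to right and returns the first match it finds.
The match spans [1:12] → 'ruru-s11311'.
Captured: group 1 = '11311'.

(1, 12)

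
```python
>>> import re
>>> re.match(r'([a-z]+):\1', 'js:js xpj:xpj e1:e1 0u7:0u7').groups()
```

After group 1 captures some text, `\1` only succeeds where that same text appears again.
With `match`, the pattern is implicitly anchored at the beginning.
The match spans [0:5] → 'js:js'.
Captured: group 1 = 'js'.

('js',)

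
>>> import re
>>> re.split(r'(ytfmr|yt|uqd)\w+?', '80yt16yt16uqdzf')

['80', 'yt', '6', 'yt', '6', 'uqd', 'f']

Matches to split on: at [2:5] → 'yt1'; at [6:9] → 'yt1'; at [10:14] → 'uqdz'.
The group in the pattern means `split` returns the separators' captures alongside the pieces.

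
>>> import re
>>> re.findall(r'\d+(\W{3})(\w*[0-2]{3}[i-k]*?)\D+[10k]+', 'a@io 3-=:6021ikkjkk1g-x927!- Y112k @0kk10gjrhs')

This matches one or more of a digit; then exactly 3 of a non-word character (captured); then zero or more of a word character, then exactly 3 of a character in [0-2], then zero or more of a character in [i-k] (lazy) (captured); then one or more of a non-digit; then one or more of one of [10k].
With the lazy modifier that quantifier settles for the fewest repetitions that let the rest of the pattern succeed (the atoms after it are unaffected and can still be greedy).
Walking the string: at [5:20] match '3-=:6021ikkjkk1', groups = ('-=:', '6021'); at [23:41] match '927!- Y112k @0kk10', groups = ('!- ', 'Y112').
2 groups means each result is a tuple of 2 captured strings — 2 here.

[('-=:', '6021'), ('!- ', 'Y112')]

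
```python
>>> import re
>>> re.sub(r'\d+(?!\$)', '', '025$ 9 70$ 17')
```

'5$  0$ '

The negative lookaround is zero-width — it rules out positions where the adjacent text would match, without consuming anything.
Matches: at [0:2] → '02'; at [5:6] → '9'; at [7:8] → '7'; at [11:13] → '17'.
Every occurrence is swapped for ''.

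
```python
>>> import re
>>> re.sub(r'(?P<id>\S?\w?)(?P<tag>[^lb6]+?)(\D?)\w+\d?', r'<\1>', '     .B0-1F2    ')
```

'<><-1>    '

Pattern: optionally a non-whitespace character, then optionally a word character (captured as 'id'); then one or more of any character except [lb6] (lazy) (captured as 'tag'); then optionally a non-digit (captured); then one or more of a word character, then optionally a digit.
Matches: at [0:8] → '     .B0'; at [8:12] → '-1F2'.
The replacement refers to a captured group, so each match is rewritten using its own captured text.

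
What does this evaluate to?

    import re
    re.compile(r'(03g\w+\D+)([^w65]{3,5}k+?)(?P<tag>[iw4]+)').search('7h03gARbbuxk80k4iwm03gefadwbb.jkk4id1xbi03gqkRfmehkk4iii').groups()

('03gARbbuxk80k4iwm03gefadwbb', '.jkk', '4i')

The match spans [2:35] → '03gARbbuxk80k4iwm03gefadwbb.jkk4i'.
Captured: group 1 = '03gARbbuxk80k4iwm03gefadwbb', group 2 = '.jkk', group 3 = '4i'.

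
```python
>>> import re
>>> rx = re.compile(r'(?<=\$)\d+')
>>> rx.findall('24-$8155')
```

['8155']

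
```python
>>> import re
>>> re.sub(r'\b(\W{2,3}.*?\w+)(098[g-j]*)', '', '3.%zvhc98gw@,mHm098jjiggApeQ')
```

'3ApeQ'

The pattern matches a word boundary (`\b`, zero-width); then 2 to 3 of a non-word character, then zero or more of any character (lazy), then one or more of a word character (captured); then the literal '098', then zero or more of a character in [g-j] (captured).
Matches: at [1:24] → '.%zvhc98gw@,mHm098jjigg'.
Each match is replaced by ''.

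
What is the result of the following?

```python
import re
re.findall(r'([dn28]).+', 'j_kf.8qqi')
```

['8']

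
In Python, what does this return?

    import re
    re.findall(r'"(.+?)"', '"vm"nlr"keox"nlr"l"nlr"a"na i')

['vm', 'keox', 'l', 'a']

Matches: at [0:4] match '"vm"', group 1 = 'vm'; at [7:13] match '"keox"', group 1 = 'keox'; at [16:19] match '"l"', group 1 = 'l'; at [22:25] match '"a"', group 1 = 'a'.
Because there's exactly one group, `findall` drops the full match and keeps group 1 from each hit.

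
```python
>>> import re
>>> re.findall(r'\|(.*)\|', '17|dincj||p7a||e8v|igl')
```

Scanning left to right: at [2:19] match '|dincj||p7a||e8v|', group 1 = 'dincj||p7a||e8v'.
`findall` collects group 1 from the one match (1 total).

['dincj||p7a||e8v']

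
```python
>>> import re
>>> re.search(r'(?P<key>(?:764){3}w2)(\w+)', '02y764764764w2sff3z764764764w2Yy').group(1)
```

The match spans [3:32] → '764764764w2sff3z764764764w2Yy'.
Captured: group 1 = '764764764w2', group 2 = 'sff3z764764764w2Yy'.

'764764764w2'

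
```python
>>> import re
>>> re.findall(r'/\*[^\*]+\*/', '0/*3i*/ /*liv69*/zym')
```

['/*3i*/', '/*liv69*/']

Scanning left to right: at [1:7] → '/*3i*/'; at [8:17] → '/*liv69*/'.
No capturing groups, so `findall` returns the 2 full match strings.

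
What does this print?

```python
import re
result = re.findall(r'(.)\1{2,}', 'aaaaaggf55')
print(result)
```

['a']

The backreference `\1` re-matches whatever the first group consumed, character for character.
Scanning left to right: at [0:5] match 'aaaaa', group 1 = 'a'.
Because there's exactly one group, `findall` drops the full match and keeps group 1 from the one hit.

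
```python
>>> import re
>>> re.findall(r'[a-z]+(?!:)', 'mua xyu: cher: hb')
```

['mua', 'xy', 'che', 'hb']

The negative lookaround is zero-width — it rules out positions where the adjacent text would match, without consuming anything.
Walking the string: at [0:3] → 'mua'; at [4:6] → 'xy'; at [9:12] → 'che'; at [15:17] → 'hb'.
No capturing groups, so `findall` returns the 4 full match strings.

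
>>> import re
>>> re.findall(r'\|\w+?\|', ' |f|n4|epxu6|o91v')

['|f|', '|epxu6|']

No capturing groups, so `findall` returns the 2 full match strings.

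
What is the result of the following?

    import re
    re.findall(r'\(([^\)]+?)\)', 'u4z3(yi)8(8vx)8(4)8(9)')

['yi', '8vx', '4', '9']

With a single group, `findall` returns only what that group captured — 4 items.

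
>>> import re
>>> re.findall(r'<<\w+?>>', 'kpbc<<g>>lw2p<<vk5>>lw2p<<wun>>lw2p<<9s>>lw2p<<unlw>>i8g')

['<<g>>', '<<vk5>>', '<<wun>>', '<<9s>>', '<<unlw>>']

Matches: at [4:9] → '<<g>>'; at [13:20] → '<<vk5>>'; at [24:31] → '<<wun>>'; at [35:41] → '<<9s>>'; at [45:53] → '<<unlw>>'.
Since nothing is captured, `findall` lists the 5 matched substrings directly.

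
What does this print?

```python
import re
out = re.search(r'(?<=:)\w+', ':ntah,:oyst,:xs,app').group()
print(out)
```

ntah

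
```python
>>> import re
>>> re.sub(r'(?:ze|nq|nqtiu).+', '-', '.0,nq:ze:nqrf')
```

'.0,-'

Matches: at [3:13] → 'nq:ze:nqrf'.
Each match is replaced by '-'.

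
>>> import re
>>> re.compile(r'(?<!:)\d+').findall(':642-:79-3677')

Because the assertion is negative and zero-width, positions next to the forbidden text are skipped.
`findall` yields the raw match text (3 of them) because the pattern has no groups.

['42', '9', '3677']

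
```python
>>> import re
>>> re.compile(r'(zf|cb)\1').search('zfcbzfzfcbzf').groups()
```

('zf',)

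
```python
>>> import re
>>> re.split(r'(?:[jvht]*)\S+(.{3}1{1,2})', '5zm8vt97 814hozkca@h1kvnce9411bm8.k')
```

['', '7 81', '', '9411', 'bm8.k']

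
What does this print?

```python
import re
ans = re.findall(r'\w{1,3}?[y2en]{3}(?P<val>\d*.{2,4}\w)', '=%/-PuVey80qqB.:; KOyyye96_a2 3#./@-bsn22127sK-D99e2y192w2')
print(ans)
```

`findall` collects group 1 from each match (3 total).

['e96_a', '127sK-D9', '192w2']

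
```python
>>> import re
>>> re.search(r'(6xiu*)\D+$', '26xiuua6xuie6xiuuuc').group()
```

'6xiuuuc'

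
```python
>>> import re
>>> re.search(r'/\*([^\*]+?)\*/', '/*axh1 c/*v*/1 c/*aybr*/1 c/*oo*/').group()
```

'/*v*/'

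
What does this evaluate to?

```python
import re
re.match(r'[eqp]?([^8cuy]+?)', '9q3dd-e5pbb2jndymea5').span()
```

With `match`, the pattern is implicitly anchored at the beginning.
The match spans [0:1] → '9'.

(0, 1)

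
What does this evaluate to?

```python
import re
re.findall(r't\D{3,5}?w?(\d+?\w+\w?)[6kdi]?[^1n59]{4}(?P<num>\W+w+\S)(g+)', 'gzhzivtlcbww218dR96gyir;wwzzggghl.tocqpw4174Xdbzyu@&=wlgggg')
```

[('4174Xdbz', '=wl', 'gggg')]

This matches the literal 't', then 3 to 5 of a non-digit (lazy), then optionally the literal 'w'; then one or more of a digit (lazy), then one or more of a word character, then optionally a word character (captured); then optionally one of [6kdi], then exactly 4 of any character except [1n59]; then one or more of a non-word character, then one or more of the literal 'w', then a non-whitespace character (captured as 'num'); then one or more of a literal 'g' (captured).
Matches: at [34:59] match 'tocqpw4174Xdbzyu@&=wlgggg', groups = ('4174Xdbz', '=wl', 'gggg').
`findall` packs the 3 group values into a tuple for every match.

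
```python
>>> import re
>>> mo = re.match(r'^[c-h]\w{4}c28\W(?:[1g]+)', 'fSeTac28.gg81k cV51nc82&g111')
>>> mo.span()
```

`re.match` only tries the pattern at the start of the string.
The match spans [0:11] → 'fSeTac28.gg'.

(0, 11)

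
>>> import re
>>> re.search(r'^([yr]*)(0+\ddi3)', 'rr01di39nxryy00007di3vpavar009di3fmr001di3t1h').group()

The match spans [0:7] → 'rr01di3'.

'rr01di3'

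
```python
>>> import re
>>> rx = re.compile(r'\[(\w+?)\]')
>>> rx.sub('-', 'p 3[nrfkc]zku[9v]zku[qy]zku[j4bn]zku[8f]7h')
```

'p 3-zku-zku-zku-zku-7h'

Matches: at [3:10] → '[nrfkc]'; at [13:17] → '[9v]'; at [20:24] → '[qy]'; at [27:33] → '[j4bn]'; at [36:40] → '[8f]'.
`sub` substitutes '-' at each match site.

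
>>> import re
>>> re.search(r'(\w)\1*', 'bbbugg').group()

After group 1 captures some text, `\1` only succeeds where that same text appears again.
`re.search` scans for the first position where the pattern succeeds.
The match spans [0:3] → 'bbb'.
Captured: group 1 = 'b'.

'bbb'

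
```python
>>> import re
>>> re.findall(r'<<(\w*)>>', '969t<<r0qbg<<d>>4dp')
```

Scanning left to right: at [11:16] match '<<d>>', group 1 = 'd'.
`findall` collects group 1 from the one match (1 total).

['d']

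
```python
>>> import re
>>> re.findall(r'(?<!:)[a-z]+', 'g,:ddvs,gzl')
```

The negative lookaround is zero-width — it rules out positions where the adjacent text would match, without consuming anything.
Scanning left to right: at [0:1] → 'g'; at [4:7] → 'dvs'; at [8:11] → 'gzl'.
With no groups in the pattern, `findall` gives back each whole match — 3 here.

['g', 'dvs', 'gzl']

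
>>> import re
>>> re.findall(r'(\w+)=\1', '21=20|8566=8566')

The backreference `\1` re-matches whatever the first group consumed, character for character.
Matches: at [6:15] match '8566=8566', group 1 = '8566'.
Because there's exactly one group, `findall` drops the full match and keeps group 1 from the one hit.

['8566']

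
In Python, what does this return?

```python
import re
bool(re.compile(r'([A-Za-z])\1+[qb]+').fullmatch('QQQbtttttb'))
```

False

After group 1 captures some text, `\1` only succeeds where that same text appears again.
`re.fullmatch` requires the pattern to consume the entire string.
Here the string isn't matched end-to-end, so the call returns None, and `bool(None)` is False.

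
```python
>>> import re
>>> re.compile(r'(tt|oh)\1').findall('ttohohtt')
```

After group 1 captures some text, `\1` only succeeds where that same text appears again.
Matches: at [2:6] match 'ohoh', group 1 = 'oh'.
Because there's exactly one group, `findall` drops the full match and keeps group 1 from the one hit.

['oh']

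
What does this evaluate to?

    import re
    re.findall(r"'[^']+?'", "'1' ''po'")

Scanning left to right: at [0:3] → "'1'"; at [5:9] → "'po'".
No capturing groups, so `findall` returns the 2 full match strings.

["'1'", "'po'"]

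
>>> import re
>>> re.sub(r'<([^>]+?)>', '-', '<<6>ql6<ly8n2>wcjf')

'-ql6-wcjf'

Matches: at [0:4] → '<<6>'; at [7:14] → '<ly8n2>'.
Every occurrence is swapped for '-'.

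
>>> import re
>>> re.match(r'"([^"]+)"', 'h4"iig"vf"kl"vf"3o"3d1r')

`re.match` only tries the pattern at the start of the string.
Here the pattern fails at index 0, so the call returns None.

None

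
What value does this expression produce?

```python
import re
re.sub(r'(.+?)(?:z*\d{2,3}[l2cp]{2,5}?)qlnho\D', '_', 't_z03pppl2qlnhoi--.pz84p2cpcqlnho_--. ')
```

The `?` after the quantifier makes it lazy — it takes as little as possible before letting the rest of the pattern try.
Every occurrence is swapped for '_'.

'__--. '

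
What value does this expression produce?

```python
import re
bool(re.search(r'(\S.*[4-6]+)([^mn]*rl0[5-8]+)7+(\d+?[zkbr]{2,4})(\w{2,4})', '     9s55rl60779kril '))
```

False

Here the pattern never matches, so the call returns None, and `bool(None)` is False.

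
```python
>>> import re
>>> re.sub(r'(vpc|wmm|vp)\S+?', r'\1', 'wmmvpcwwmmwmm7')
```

Matches: at [0:4] → 'wmmv'; at [7:11] → 'wmmw'.
The replacement refers to a captured group, so each match is rewritten using its own captured text.

'wmmpcwwmmmm7'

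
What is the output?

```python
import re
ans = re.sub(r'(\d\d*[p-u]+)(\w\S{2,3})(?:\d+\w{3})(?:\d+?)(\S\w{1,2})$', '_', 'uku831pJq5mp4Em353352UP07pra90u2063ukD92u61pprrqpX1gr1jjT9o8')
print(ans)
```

This matches a digit, then zero or more of a digit, then one or more of a character in [p-u] (captured); then a word character, then 2 to 3 of a non-whitespace character (captured); then one or more of a digit, then exactly 3 of a word character (non-capturing group); then one or more of a digit (lazy) (non-capturing group); then a non-whitespace character, then 1 to 2 of a word character (captured); then anchored at the end.
Matches: at [41:60] → '61pprrqpX1gr1jjT9o8'.
`sub` substitutes '_' at each match site.

uku831pJq5mp4Em353352UP07pra90u2063ukD92u_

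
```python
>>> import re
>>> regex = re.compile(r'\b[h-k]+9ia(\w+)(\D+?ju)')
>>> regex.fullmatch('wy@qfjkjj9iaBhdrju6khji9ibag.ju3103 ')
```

None

For `fullmatch`, every character of the input must be accounted for by the pattern.
Here there's no way to consume every character, so the call returns None.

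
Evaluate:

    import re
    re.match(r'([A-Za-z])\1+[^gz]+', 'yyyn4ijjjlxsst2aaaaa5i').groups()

The match spans [0:22] → 'yyyn4ijjjlxsst2aaaaa5i'.
Captured: group 1 = 'y'.

('y',)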